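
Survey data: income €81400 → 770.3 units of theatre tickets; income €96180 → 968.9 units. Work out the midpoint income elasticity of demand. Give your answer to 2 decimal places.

1.37

ΔQ = 968.9 − 770.3 = 198.6; midpoint Q̄ = (770.3 + 968.9)/2 = 869.6.
ΔI = 96180 − 81400 = 14780; midpoint Ī = (81400 + 96180)/2 = 88790.
η = (ΔQ/Q̄) ÷ (ΔI/Ī) = (198.6/869.6) ÷ (14780/88790) = 1.37.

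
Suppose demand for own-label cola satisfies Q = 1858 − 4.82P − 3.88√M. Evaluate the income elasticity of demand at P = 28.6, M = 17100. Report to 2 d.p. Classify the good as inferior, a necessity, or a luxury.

At P = 28.6, M = 17100: Q = 1212.772.
Holding P constant, ∂Q/∂M = -3.88/(2√M) = -0.0148356.
η_M = (∂Q/∂M)·(M/Q) = -0.0148356 × (17100/1212.772) = -0.21.
Since η < 0, this is an inferior good.

-0.21 (inferior good)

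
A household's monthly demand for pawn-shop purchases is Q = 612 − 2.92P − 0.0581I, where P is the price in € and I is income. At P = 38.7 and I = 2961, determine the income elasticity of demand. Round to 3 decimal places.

At P = 38.7, I = 2961: Q = 326.962.
Holding P constant, ∂Q/∂I = −0.0581.
η_I = (∂Q/∂I)·(I/Q) = -0.0581 × (2961/326.962) = -0.526.

-0.526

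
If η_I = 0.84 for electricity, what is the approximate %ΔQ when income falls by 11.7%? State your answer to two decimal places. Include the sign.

-9.83%

%ΔQ ≈ η × %ΔI = 0.84 × (-11.7%) = -9.83%.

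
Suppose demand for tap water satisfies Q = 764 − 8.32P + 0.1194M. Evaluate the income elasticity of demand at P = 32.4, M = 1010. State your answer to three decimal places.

At P = 32.4, M = 1010: Q = 615.026.
Holding P constant, ∂Q/∂M = 0.1194.
η_M = (∂Q/∂M)·(M/Q) = 0.1194 × (1010/615.026) = 0.196.

0.196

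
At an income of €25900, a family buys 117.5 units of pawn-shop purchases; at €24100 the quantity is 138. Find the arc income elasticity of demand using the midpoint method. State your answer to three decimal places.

-2.229

ΔQ = 138 − 117.5 = 20.5; midpoint Q̄ = (117.5 + 138)/2 = 127.75.
ΔI = 24100 − 25900 = -1800; midpoint Ī = (25900 + 24100)/2 = 25000.
η = (ΔQ/Q̄) ÷ (ΔI/Ī) = (20.5/127.75) ÷ (-1800/25000) = -2.229.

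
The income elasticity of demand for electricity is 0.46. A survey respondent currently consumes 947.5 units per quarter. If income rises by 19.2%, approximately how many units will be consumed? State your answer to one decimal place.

%ΔQ ≈ η × %ΔI = 0.46 × 19.2% = 8.832%.
New Q ≈ 947.5 × (1 + 0.08832) = 1031.2.

1031.2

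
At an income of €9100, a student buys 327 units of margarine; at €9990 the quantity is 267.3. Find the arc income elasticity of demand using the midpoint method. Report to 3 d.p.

ΔQ = 267.3 − 327 = -59.7; midpoint Q̄ = (327 + 267.3)/2 = 297.15.
ΔI = 9990 − 9100 = 890; midpoint Ī = (9100 + 9990)/2 = 9545.
η = (ΔQ/Q̄) ÷ (ΔI/Ī) = (-59.7/297.15) ÷ (890/9545) = -2.155.

-2.155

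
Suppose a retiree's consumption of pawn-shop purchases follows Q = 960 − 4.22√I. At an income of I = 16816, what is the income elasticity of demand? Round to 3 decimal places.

At I = 16816: Q = 412.765.
dQ/dI = -4.22/(2√I) = -0.0162713 at this income.
η = (dQ/dI)·(I/Q) = -0.0162713 × (16816/412.765) = -0.663.

-0.663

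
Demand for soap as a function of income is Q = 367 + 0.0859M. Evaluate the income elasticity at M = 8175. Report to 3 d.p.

At M = 8175: Q = 1069.233.
dQ/dM = 0.0859.
η = (dQ/dM)·(M/Q) = 0.0859 × (8175/1069.233) = 0.657.

0.657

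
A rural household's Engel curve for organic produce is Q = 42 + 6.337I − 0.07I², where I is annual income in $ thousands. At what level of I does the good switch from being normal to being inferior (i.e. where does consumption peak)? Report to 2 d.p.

dQ/dI = 6.337 − 0.14I.
The good is inferior where dQ/dI < 0. Setting dQ/dI = 0 gives I = 6.337 / 0.14 = 45.26.

45.26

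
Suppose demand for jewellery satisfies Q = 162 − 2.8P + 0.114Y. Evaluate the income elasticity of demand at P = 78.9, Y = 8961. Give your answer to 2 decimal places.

At P = 78.9, Y = 8961: Q = 962.634.
Holding P constant, ∂Q/∂Y = 0.114.
η_Y = (∂Q/∂Y)·(Y/Q) = 0.114 × (8961/962.634) = 1.06.

1.06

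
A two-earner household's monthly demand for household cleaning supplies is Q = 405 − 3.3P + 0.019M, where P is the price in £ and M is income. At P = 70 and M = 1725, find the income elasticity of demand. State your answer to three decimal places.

At P = 70, M = 1725: Q = 206.775.
Holding P constant, ∂Q/∂M = 0.019.
η_M = (∂Q/∂M)·(M/Q) = 0.019 × (1725/206.775) = 0.159.

0.159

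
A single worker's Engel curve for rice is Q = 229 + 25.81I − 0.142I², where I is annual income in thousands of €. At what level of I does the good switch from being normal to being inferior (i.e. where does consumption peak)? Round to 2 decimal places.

90.88

dQ/dI = 25.81 − 0.284I.
The good is inferior where dQ/dI < 0. Setting dQ/dI = 0 gives I = 25.81 / 0.284 = 90.88.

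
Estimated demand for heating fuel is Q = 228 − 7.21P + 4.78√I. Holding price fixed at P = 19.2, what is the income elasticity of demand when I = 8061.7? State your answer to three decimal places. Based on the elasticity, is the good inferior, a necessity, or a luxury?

At P = 19.2, I = 8061.7: Q = 518.750.
Holding P constant, ∂Q/∂I = 4.78/(2√I) = 0.0266186.
η_I = (∂Q/∂I)·(I/Q) = 0.0266186 × (8061.7/518.750) = 0.414.
Since 0 < η < 1, this is a necessity.

0.414 (necessity)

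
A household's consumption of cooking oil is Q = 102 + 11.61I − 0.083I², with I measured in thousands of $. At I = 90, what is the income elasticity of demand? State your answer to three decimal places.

-0.631

At I = 90: Q = 474.6000.
dQ/dI = 11.61 − 0.166I = -3.33000.
η = (dQ/dI)·(I/Q) = -3.33000 × (90/474.6000) = -0.631.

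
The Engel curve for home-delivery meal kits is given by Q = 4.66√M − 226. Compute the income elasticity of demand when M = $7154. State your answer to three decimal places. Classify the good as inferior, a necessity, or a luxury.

1.172 (luxury)

At M = 7154: Q = 168.149.
dQ/dM = 4.66/(2√M) = 0.0275475 at this income.
η = (dQ/dM)·(M/Q) = 0.0275475 × (7154/168.149) = 1.172.
Since η > 1, the good is a luxury.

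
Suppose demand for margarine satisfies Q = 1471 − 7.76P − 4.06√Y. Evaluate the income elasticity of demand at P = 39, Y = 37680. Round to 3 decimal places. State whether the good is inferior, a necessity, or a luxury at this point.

-1.036 (inferior good)

At P = 39, Y = 37680: Q = 380.260.
Holding P constant, ∂Q/∂Y = -4.06/(2√Y) = -0.0104578.
η_Y = (∂Q/∂Y)·(Y/Q) = -0.0104578 × (37680/380.260) = -1.036.
Since η < 0, this is an inferior good.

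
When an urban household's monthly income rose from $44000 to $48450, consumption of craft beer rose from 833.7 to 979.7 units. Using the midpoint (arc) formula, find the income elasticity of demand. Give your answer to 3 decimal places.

1.673

ΔQ = 979.7 − 833.7 = 146; midpoint Q̄ = (833.7 + 979.7)/2 = 906.7.
ΔI = 48450 − 44000 = 4450; midpoint Ī = (44000 + 48450)/2 = 46225.
η = (ΔQ/Q̄) ÷ (ΔI/Ī) = (146/906.7) ÷ (4450/46225) = 1.673.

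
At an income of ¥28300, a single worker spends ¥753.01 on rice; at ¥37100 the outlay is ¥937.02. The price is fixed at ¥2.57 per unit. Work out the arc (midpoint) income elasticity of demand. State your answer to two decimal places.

With a constant price, Q₁ = 753.01/2.57 = 293.000 and Q₂ = 937.02/2.57 = 364.599 (equivalently, work directly with expenditure since P cancels).
Midpoint %ΔQ = (937.02 − 753.01)/845.02 = 0.21776; midpoint %ΔI = (37100 − 28300)/32700 = 0.26911.
η = 0.21776 / 0.26911 = 0.81.

0.81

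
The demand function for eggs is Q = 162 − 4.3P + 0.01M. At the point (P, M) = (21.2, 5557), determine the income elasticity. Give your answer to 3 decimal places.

At P = 21.2, M = 5557: Q = 126.410.
Holding P constant, ∂Q/∂M = 0.01.
η_M = (∂Q/∂M)·(M/Q) = 0.01 × (5557/126.410) = 0.440.

0.440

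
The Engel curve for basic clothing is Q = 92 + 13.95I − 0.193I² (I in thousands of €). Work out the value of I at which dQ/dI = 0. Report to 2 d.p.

36.14

dQ/dI = 13.95 − 0.386I.
The good is inferior where dQ/dI < 0. Setting dQ/dI = 0 gives I = 13.95 / 0.386 = 36.14.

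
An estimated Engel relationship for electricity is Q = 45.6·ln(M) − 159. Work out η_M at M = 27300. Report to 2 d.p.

0.15

At M = 27300: Q = 306.788.
dQ/dM = 45.6/M = 0.00167033 at this income.
η = (dQ/dM)·(M/Q) = 0.00167033 × (27300/306.788) = 0.15.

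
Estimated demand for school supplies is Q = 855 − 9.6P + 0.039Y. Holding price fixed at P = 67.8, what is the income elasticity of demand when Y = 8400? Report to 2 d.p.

0.62

At P = 67.8, Y = 8400: Q = 531.720.
Holding P constant, ∂Q/∂Y = 0.039.
η_Y = (∂Q/∂Y)·(Y/Q) = 0.039 × (8400/531.720) = 0.62.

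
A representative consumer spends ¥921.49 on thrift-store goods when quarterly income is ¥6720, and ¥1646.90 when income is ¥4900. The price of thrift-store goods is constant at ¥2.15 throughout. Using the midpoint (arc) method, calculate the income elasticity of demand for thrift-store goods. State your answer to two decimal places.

-1.80

With a constant price, Q₁ = 921.49/2.15 = 428.600 and Q₂ = 1646.90/2.15 = 766.000 (equivalently, work directly with expenditure since P cancels).
Midpoint %ΔQ = (1646.90 − 921.49)/1284.20 = 0.56488; midpoint %ΔI = (4900 − 6720)/5810 = -0.31325.
η = 0.56488 / -0.31325 = -1.80.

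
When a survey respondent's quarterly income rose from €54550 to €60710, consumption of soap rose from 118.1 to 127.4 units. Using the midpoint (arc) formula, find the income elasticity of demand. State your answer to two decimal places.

0.71

ΔQ = 127.4 − 118.1 = 9.3; midpoint Q̄ = (118.1 + 127.4)/2 = 122.75.
ΔI = 60710 − 54550 = 6160; midpoint Ī = (54550 + 60710)/2 = 57630.
η = (ΔQ/Q̄) ÷ (ΔI/Ī) = (9.3/122.75) ÷ (6160/57630) = 0.71.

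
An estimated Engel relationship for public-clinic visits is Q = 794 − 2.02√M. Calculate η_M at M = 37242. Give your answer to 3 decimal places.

-0.482

At M = 37242: Q = 404.177.
dQ/dM = -2.02/(2√M) = -0.00523365 at this income.
η = (dQ/dM)·(M/Q) = -0.00523365 × (37242/404.177) = -0.482.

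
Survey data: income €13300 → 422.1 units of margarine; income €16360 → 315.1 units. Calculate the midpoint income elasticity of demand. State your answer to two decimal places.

-1.41

ΔQ = 315.1 − 422.1 = -107; midpoint Q̄ = (422.1 + 315.1)/2 = 368.6.
ΔI = 16360 − 13300 = 3060; midpoint Ī = (13300 + 16360)/2 = 14830.
η = (ΔQ/Q̄) ÷ (ΔI/Ī) = (-107/368.6) ÷ (3060/14830) = -1.41.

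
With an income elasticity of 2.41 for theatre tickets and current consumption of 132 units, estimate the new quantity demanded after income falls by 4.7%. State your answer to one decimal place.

%ΔQ ≈ η × %ΔI = 2.41 × (-4.7%) = -11.327%.
New Q ≈ 132 × (1 − 0.11327) = 117.0.

117.0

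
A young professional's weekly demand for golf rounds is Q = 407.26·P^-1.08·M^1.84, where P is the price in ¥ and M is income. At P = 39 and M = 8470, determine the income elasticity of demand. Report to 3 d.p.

For a multiplicative demand Q = A·P^α·M^β, the income elasticity is β everywhere.
Here β = 1.84, so η = 1.840.

1.840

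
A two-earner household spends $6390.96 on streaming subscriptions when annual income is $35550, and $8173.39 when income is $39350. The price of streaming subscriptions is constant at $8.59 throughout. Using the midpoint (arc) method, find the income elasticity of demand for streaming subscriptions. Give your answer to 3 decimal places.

With a constant price, Q₁ = 6390.96/8.59 = 744.000 and Q₂ = 8173.39/8.59 = 951.501 (equivalently, work directly with expenditure since P cancels).
Midpoint %ΔQ = (8173.39 − 6390.96)/7282.18 = 0.24477; midpoint %ΔI = (39350 − 35550)/37450 = 0.10147.
η = 0.24477 / 0.10147 = 2.412.

2.412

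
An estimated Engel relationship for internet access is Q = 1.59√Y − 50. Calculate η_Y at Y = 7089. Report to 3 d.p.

0.798

At Y = 7089: Q = 83.872.
dQ/dY = 1.59/(2√Y) = 0.00944223 at this income.
η = (dQ/dY)·(Y/Q) = 0.00944223 × (7089/83.872) = 0.798.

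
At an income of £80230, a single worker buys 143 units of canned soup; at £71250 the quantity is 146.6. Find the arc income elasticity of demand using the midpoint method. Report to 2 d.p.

-0.21

ΔQ = 146.6 − 143 = 3.6; midpoint Q̄ = (143 + 146.6)/2 = 144.8.
ΔI = 71250 − 80230 = -8980; midpoint Ī = (80230 + 71250)/2 = 75740.
η = (ΔQ/Q̄) ÷ (ΔI/Ī) = (3.6/144.8) ÷ (-8980/75740) = -0.21.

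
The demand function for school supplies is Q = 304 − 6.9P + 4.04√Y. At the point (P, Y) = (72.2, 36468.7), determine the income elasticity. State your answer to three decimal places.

At P = 72.2, Y = 36468.7: Q = 577.330.
Holding P constant, ∂Q/∂Y = 4.04/(2√Y) = 0.0105777.
η_Y = (∂Q/∂Y)·(Y/Q) = 0.0105777 × (36468.7/577.330) = 0.668.

0.668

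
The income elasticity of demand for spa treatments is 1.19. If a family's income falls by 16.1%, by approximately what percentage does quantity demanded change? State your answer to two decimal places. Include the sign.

%ΔQ ≈ η × %ΔI = 1.19 × (-16.1%) = -19.16%.

-19.16%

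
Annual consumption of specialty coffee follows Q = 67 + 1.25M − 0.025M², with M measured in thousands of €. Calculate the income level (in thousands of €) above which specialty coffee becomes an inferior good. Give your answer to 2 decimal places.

dQ/dM = 1.25 − 0.05M.
The good is inferior where dQ/dM < 0. Setting dQ/dM = 0 gives M = 1.25 / 0.05 = 25.00.

25.00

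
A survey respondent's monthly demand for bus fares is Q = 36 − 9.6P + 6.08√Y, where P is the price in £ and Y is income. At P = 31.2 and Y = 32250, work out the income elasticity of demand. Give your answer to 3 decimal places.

0.659

At P = 31.2, Y = 32250: Q = 828.344.
Holding P constant, ∂Q/∂Y = 6.08/(2√Y) = 0.0169281.
η_Y = (∂Q/∂Y)·(Y/Q) = 0.0169281 × (32250/828.344) = 0.659.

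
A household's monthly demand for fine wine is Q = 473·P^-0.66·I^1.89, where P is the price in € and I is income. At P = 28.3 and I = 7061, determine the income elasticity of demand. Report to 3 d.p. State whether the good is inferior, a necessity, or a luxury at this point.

For a multiplicative demand Q = A·P^α·I^β, the income elasticity is β everywhere.
Here β = 1.89, so η = 1.890.
Since η > 1, this is a luxury.

1.890 (luxury)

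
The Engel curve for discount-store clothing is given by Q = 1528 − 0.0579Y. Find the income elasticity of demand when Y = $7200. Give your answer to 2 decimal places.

At Y = 7200: Q = 1111.120.
dQ/dY = −0.0579.
η = (dQ/dY)·(Y/Q) = -0.0579 × (7200/1111.120) = -0.38.

-0.38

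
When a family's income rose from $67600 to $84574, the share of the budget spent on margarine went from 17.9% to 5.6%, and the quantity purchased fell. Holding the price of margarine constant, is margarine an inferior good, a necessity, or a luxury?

inferior good

Quantity demanded falls as income rises, so η < 0.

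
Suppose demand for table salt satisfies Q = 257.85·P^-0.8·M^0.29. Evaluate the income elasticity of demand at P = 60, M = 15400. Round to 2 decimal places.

0.29

For a multiplicative demand Q = A·P^α·M^β, the income elasticity is β everywhere.
Here β = 0.29, so η = 0.29.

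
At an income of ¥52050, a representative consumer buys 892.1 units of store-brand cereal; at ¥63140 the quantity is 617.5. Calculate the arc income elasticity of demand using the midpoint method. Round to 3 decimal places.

ΔQ = 617.5 − 892.1 = -274.6; midpoint Q̄ = (892.1 + 617.5)/2 = 754.8.
ΔI = 63140 − 52050 = 11090; midpoint Ī = (52050 + 63140)/2 = 57595.
η = (ΔQ/Q̄) ÷ (ΔI/Ī) = (-274.6/754.8) ÷ (11090/57595) = -1.889.

-1.889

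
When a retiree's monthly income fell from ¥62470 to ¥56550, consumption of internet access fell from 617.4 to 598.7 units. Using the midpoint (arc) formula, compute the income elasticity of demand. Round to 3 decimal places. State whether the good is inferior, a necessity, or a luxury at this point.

0.309 (necessity)

ΔQ = 598.7 − 617.4 = -18.7; midpoint Q̄ = (617.4 + 598.7)/2 = 608.05.
ΔI = 56550 − 62470 = -5920; midpoint Ī = (62470 + 56550)/2 = 59510.
η = (ΔQ/Q̄) ÷ (ΔI/Ī) = (-18.7/608.05) ÷ (-5920/59510) = 0.309.
0 < η < 1 ⇒ necessity.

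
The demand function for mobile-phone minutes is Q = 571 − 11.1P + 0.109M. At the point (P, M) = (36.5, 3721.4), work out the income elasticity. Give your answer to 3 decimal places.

0.710

At P = 36.5, M = 3721.4: Q = 571.483.
Holding P constant, ∂Q/∂M = 0.109.
η_M = (∂Q/∂M)·(M/Q) = 0.109 × (3721.4/571.483) = 0.710.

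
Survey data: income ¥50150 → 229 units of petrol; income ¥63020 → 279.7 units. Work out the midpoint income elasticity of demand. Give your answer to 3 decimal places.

0.876

ΔQ = 279.7 − 229 = 50.7; midpoint Q̄ = (229 + 279.7)/2 = 254.35.
ΔI = 63020 − 50150 = 12870; midpoint Ī = (50150 + 63020)/2 = 56585.
η = (ΔQ/Q̄) ÷ (ΔI/Ī) = (50.7/254.35) ÷ (12870/56585) = 0.876.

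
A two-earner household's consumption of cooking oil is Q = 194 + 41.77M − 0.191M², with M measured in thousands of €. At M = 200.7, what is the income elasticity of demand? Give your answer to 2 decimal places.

-7.93

At M = 200.7: Q = 883.6654.
dQ/dM = 41.77 − 0.382M = -34.89740.
η = (dQ/dM)·(M/Q) = -34.89740 × (200.7/883.6654) = -7.93.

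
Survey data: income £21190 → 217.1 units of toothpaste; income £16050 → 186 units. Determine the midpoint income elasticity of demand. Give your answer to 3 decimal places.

0.559

ΔQ = 186 − 217.1 = -31.1; midpoint Q̄ = (217.1 + 186)/2 = 201.55.
ΔI = 16050 − 21190 = -5140; midpoint Ī = (21190 + 16050)/2 = 18620.
η = (ΔQ/Q̄) ÷ (ΔI/Ī) = (-31.1/201.55) ÷ (-5140/18620) = 0.559.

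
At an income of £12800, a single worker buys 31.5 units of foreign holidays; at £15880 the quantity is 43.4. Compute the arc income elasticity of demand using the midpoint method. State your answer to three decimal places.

ΔQ = 43.4 − 31.5 = 11.9; midpoint Q̄ = (31.5 + 43.4)/2 = 37.45.
ΔI = 15880 − 12800 = 3080; midpoint Ī = (12800 + 15880)/2 = 14340.
η = (ΔQ/Q̄) ÷ (ΔI/Ī) = (11.9/37.45) ÷ (3080/14340) = 1.479.

1.479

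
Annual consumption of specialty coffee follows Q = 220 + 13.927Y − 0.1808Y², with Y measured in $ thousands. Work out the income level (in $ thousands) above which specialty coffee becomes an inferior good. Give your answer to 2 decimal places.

38.51

dQ/dY = 13.927 − 0.3616Y.
The good is inferior where dQ/dY < 0. Setting dQ/dY = 0 gives Y = 13.927 / 0.3616 = 38.51.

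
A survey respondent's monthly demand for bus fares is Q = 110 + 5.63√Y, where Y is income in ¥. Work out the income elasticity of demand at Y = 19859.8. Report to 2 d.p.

0.44

At Y = 19859.8: Q = 903.407.
dQ/dY = 5.63/(2√Y) = 0.0199752 at this income.
η = (dQ/dY)·(Y/Q) = 0.0199752 × (19859.8/903.407) = 0.44.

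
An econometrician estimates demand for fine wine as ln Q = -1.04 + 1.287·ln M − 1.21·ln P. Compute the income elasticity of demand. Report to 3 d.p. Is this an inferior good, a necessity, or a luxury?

1.287 (luxury)

In a log-linear demand, the coefficient on ln M is the income elasticity.
So η = 1.287.
η > 1 ⇒ luxury.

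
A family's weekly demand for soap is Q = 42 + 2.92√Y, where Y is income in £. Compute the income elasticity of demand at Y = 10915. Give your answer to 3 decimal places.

At Y = 10915: Q = 347.067.
dQ/dY = 2.92/(2√Y) = 0.0139747 at this income.
η = (dQ/dY)·(Y/Q) = 0.0139747 × (10915/347.067) = 0.439.

0.439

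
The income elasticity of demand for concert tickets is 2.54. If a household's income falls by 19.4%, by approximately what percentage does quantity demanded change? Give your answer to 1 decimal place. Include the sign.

-49.3%

%ΔQ ≈ η × %ΔI = 2.54 × (-19.4%) = -49.3%.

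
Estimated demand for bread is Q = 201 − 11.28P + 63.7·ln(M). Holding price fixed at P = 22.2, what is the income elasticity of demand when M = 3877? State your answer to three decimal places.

0.134

At P = 22.2, M = 3877: Q = 476.925.
Holding P constant, ∂Q/∂M = 63.7/M = 0.0164302.
η_M = (∂Q/∂M)·(M/Q) = 0.0164302 × (3877/476.925) = 0.134.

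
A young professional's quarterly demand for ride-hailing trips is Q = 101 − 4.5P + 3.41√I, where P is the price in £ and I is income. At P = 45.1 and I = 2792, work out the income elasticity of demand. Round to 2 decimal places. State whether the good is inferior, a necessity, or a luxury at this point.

1.15 (luxury)

At P = 45.1, I = 2792: Q = 78.232.
Holding P constant, ∂Q/∂I = 3.41/(2√I) = 0.0322676.
η_I = (∂Q/∂I)·(I/Q) = 0.0322676 × (2792/78.232) = 1.15.
Since η > 1, this is a luxury.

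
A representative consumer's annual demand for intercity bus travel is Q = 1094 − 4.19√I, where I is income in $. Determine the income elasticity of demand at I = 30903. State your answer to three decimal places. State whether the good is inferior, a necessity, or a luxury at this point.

At I = 30903: Q = 357.429.
dQ/dI = -4.19/(2√I) = -0.0119175 at this income.
η = (dQ/dI)·(I/Q) = -0.0119175 × (30903/357.429) = -1.030.
Since η < 0, the good is an inferior good.

-1.030 (inferior good)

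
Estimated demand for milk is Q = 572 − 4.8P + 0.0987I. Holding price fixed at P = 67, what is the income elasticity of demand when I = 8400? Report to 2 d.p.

At P = 67, I = 8400: Q = 1079.480.
Holding P constant, ∂Q/∂I = 0.0987.
η_I = (∂Q/∂I)·(I/Q) = 0.0987 × (8400/1079.480) = 0.77.

0.77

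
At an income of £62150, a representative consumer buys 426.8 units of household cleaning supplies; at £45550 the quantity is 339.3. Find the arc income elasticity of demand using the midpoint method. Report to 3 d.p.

0.741

ΔQ = 339.3 − 426.8 = -87.5; midpoint Q̄ = (426.8 + 339.3)/2 = 383.05.
ΔI = 45550 − 62150 = -16600; midpoint Ī = (62150 + 45550)/2 = 53850.
η = (ΔQ/Q̄) ÷ (ΔI/Ī) = (-87.5/383.05) ÷ (-16600/53850) = 0.741.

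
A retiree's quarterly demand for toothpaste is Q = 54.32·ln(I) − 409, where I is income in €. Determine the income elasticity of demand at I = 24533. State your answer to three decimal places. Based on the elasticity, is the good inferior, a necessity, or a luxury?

At I = 24533: Q = 140.054.
dQ/dI = 54.32/I = 0.00221416 at this income.
η = (dQ/dI)·(I/Q) = 0.00221416 × (24533/140.054) = 0.388.
Since 0 < η < 1, the good is a necessity.

0.388 (necessity)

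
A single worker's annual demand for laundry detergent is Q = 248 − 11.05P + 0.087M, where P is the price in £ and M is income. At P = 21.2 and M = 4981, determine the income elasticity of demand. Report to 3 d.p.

At P = 21.2, M = 4981: Q = 447.087.
Holding P constant, ∂Q/∂M = 0.087.
η_M = (∂Q/∂M)·(M/Q) = 0.087 × (4981/447.087) = 0.969.

0.969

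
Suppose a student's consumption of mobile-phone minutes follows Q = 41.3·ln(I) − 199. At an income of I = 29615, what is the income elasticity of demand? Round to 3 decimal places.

0.183

At I = 29615: Q = 226.226.
dQ/dI = 41.3/I = 0.00139456 at this income.
η = (dQ/dI)·(I/Q) = 0.00139456 × (29615/226.226) = 0.183.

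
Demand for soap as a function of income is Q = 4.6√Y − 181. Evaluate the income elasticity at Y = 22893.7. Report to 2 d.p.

0.68

At Y = 22893.7: Q = 515.011.
dQ/dY = 4.6/(2√Y) = 0.0152009 at this income.
η = (dQ/dY)·(Y/Q) = 0.0152009 × (22893.7/515.011) = 0.68.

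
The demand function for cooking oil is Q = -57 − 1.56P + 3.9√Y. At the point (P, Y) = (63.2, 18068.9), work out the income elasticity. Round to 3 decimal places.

0.711

At P = 63.2, Y = 18068.9: Q = 368.648.
Holding P constant, ∂Q/∂Y = 3.9/(2√Y) = 0.0145067.
η_Y = (∂Q/∂Y)·(Y/Q) = 0.0145067 × (18068.9/368.648) = 0.711.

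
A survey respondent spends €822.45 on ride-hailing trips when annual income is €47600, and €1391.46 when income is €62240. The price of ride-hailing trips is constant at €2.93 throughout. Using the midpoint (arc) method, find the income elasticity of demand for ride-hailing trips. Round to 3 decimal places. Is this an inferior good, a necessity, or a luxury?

With a constant price, Q₁ = 822.45/2.93 = 280.700 and Q₂ = 1391.46/2.93 = 474.901 (equivalently, work directly with expenditure since P cancels).
Midpoint %ΔQ = (1391.46 − 822.45)/1106.96 = 0.51403; midpoint %ΔI = (62240 − 47600)/54920 = 0.26657.
η = 0.51403 / 0.26657 = 1.928.
η > 1 ⇒ luxury.

1.928 (luxury)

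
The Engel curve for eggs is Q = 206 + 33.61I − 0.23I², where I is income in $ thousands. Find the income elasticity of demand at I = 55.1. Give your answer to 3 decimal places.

At I = 55.1: Q = 1359.6287.
dQ/dI = 33.61 − 0.46I = 8.26400.
η = (dQ/dI)·(I/Q) = 8.26400 × (55.1/1359.6287) = 0.335.

0.335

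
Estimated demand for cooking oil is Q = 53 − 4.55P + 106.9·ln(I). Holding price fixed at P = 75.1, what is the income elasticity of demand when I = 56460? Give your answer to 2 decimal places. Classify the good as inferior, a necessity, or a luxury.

At P = 75.1, I = 56460: Q = 880.919.
Holding P constant, ∂Q/∂I = 106.9/I = 0.00189338.
η_I = (∂Q/∂I)·(I/Q) = 0.00189338 × (56460/880.919) = 0.12.
Since 0 < η < 1, this is a necessity.

0.12 (necessity)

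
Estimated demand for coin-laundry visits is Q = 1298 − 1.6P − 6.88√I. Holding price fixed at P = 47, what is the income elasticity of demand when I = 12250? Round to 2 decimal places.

At P = 47, I = 12250: Q = 461.324.
Holding P constant, ∂Q/∂I = -6.88/(2√I) = -0.0310807.
η_I = (∂Q/∂I)·(I/Q) = -0.0310807 × (12250/461.324) = -0.83.

-0.83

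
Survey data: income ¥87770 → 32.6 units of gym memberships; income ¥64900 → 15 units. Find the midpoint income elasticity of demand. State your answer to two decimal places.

ΔQ = 15 − 32.6 = -17.6; midpoint Q̄ = (32.6 + 15)/2 = 23.8.
ΔI = 64900 − 87770 = -22870; midpoint Ī = (87770 + 64900)/2 = 76335.
η = (ΔQ/Q̄) ÷ (ΔI/Ī) = (-17.6/23.8) ÷ (-22870/76335) = 2.47.

2.47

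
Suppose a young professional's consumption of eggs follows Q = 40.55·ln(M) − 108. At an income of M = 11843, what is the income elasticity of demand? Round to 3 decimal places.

0.149

At M = 11843: Q = 272.338.
dQ/dM = 40.55/M = 0.00342396 at this income.
η = (dQ/dM)·(M/Q) = 0.00342396 × (11843/272.338) = 0.149.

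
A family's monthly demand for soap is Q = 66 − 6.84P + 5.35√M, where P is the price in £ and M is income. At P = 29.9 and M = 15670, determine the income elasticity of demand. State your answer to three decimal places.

0.630

At P = 29.9, M = 15670: Q = 531.196.
Holding P constant, ∂Q/∂M = 5.35/(2√M) = 0.0213693.
η_M = (∂Q/∂M)·(M/Q) = 0.0213693 × (15670/531.196) = 0.630.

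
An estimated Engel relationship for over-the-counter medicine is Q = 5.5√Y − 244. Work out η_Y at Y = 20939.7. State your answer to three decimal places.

0.721

At Y = 20939.7: Q = 551.881.
dQ/dY = 5.5/(2√Y) = 0.0190041 at this income.
η = (dQ/dY)·(Y/Q) = 0.0190041 × (20939.7/551.881) = 0.721.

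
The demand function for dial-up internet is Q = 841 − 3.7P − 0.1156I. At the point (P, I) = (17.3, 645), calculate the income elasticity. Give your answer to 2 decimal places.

-0.11

At P = 17.3, I = 645: Q = 702.428.
Holding P constant, ∂Q/∂I = −0.1156.
η_I = (∂Q/∂I)·(I/Q) = -0.1156 × (645/702.428) = -0.11.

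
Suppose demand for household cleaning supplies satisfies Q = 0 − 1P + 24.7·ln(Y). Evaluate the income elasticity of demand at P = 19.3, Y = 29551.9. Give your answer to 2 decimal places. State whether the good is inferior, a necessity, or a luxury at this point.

0.11 (necessity)

At P = 19.3, Y = 29551.9: Q = 234.959.
Holding P constant, ∂Q/∂Y = 24.7/Y = 0.000835818.
η_Y = (∂Q/∂Y)·(Y/Q) = 0.000835818 × (29551.9/234.959) = 0.11.
Since 0 < η < 1, this is a necessity.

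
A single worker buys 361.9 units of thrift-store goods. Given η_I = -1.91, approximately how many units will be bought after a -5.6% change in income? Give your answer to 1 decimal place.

%ΔQ ≈ η × %ΔI = -1.91 × (-5.6%) = 10.696%.
New Q ≈ 361.9 × (1 + 0.10696) = 400.6.

400.6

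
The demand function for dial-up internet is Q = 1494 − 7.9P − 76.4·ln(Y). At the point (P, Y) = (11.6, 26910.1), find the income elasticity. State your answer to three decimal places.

-0.123

At P = 11.6, Y = 26910.1: Q = 623.060.
Holding P constant, ∂Q/∂Y = -76.4/Y = -0.00283908.
η_Y = (∂Q/∂Y)·(Y/Q) = -0.00283908 × (26910.1/623.060) = -0.123.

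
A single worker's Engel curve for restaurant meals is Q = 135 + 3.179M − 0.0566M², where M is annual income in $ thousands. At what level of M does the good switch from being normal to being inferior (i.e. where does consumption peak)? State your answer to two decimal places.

dQ/dM = 3.179 − 0.1132M.
The good is inferior where dQ/dM < 0. Setting dQ/dM = 0 gives M = 3.179 / 0.1132 = 28.08.

28.08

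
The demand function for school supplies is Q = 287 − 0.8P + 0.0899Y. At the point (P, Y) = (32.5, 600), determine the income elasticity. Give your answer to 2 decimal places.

0.17

At P = 32.5, Y = 600: Q = 314.940.
Holding P constant, ∂Q/∂Y = 0.0899.
η_Y = (∂Q/∂Y)·(Y/Q) = 0.0899 × (600/314.940) = 0.17.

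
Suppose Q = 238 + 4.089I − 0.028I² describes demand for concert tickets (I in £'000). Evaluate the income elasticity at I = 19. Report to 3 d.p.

0.188

At I = 19: Q = 305.5830.
dQ/dI = 4.089 − 0.056I = 3.02500.
η = (dQ/dI)·(I/Q) = 3.02500 × (19/305.5830) = 0.188.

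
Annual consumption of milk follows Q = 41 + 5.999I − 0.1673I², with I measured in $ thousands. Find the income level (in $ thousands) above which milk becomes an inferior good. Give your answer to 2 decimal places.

dQ/dI = 5.999 − 0.3346I.
The good is inferior where dQ/dI < 0. Setting dQ/dI = 0 gives I = 5.999 / 0.3346 = 17.93.

17.93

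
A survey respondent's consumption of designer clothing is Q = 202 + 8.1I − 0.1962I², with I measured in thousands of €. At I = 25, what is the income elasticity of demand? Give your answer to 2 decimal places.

-0.15

At I = 25: Q = 281.8750.
dQ/dI = 8.1 − 0.3924I = -1.71000.
η = (dQ/dI)·(I/Q) = -1.71000 × (25/281.8750) = -0.15.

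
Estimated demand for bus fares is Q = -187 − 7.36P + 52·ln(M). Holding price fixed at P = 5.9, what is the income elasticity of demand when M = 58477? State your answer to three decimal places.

0.153

At P = 5.9, M = 58477: Q = 340.348.
Holding P constant, ∂Q/∂M = 52/M = 0.000889239.
η_M = (∂Q/∂M)·(M/Q) = 0.000889239 × (58477/340.348) = 0.153.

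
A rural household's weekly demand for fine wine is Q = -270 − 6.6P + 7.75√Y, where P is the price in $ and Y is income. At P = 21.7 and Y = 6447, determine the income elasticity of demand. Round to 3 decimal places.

At P = 21.7, Y = 6447: Q = 209.052.
Holding P constant, ∂Q/∂Y = 7.75/(2√Y) = 0.0482606.
η_Y = (∂Q/∂Y)·(Y/Q) = 0.0482606 × (6447/209.052) = 1.488.

1.488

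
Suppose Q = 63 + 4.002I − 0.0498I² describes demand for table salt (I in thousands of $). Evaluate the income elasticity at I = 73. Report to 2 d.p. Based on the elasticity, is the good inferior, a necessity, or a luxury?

-2.66 (inferior good)

At I = 73: Q = 89.7618.
dQ/dI = 4.002 − 0.0996I = -3.26880.
η = (dQ/dI)·(I/Q) = -3.26880 × (73/89.7618) = -2.66.
η < 0 ⇒ inferior good.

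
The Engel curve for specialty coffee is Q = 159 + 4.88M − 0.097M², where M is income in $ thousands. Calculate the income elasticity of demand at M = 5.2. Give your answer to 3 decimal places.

At M = 5.2: Q = 181.7531.
dQ/dM = 4.88 − 0.194M = 3.87120.
η = (dQ/dM)·(M/Q) = 3.87120 × (5.2/181.7531) = 0.111.

0.111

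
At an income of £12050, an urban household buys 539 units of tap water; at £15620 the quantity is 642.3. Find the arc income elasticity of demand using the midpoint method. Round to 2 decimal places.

ΔQ = 642.3 − 539 = 103.3; midpoint Q̄ = (539 + 642.3)/2 = 590.65.
ΔI = 15620 − 12050 = 3570; midpoint Ī = (12050 + 15620)/2 = 13835.
η = (ΔQ/Q̄) ÷ (ΔI/Ī) = (103.3/590.65) ÷ (3570/13835) = 0.68.

0.68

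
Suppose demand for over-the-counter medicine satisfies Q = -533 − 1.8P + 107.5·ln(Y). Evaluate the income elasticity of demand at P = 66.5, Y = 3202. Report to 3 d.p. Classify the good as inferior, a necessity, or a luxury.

At P = 66.5, Y = 3202: Q = 214.990.
Holding P constant, ∂Q/∂Y = 107.5/Y = 0.0335728.
η_Y = (∂Q/∂Y)·(Y/Q) = 0.0335728 × (3202/214.990) = 0.500.
Since 0 < η < 1, this is a necessity.

0.500 (necessity)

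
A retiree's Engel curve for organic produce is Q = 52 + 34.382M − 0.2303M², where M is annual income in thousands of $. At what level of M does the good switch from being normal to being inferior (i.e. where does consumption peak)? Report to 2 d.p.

dQ/dM = 34.382 − 0.4606M.
The good is inferior where dQ/dM < 0. Setting dQ/dM = 0 gives M = 34.382 / 0.4606 = 74.65.

74.65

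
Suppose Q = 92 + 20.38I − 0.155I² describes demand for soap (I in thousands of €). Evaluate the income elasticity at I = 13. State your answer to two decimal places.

0.64

At I = 13: Q = 330.7450.
dQ/dI = 20.38 − 0.31I = 16.35000.
η = (dQ/dI)·(I/Q) = 16.35000 × (13/330.7450) = 0.64.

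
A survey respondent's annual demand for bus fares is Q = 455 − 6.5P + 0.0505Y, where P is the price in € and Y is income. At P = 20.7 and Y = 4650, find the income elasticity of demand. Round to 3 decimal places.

At P = 20.7, Y = 4650: Q = 555.275.
Holding P constant, ∂Q/∂Y = 0.0505.
η_Y = (∂Q/∂Y)·(Y/Q) = 0.0505 × (4650/555.275) = 0.423.

0.423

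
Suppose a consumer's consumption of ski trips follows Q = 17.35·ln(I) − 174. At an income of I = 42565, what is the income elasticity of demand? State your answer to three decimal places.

1.587

At I = 42565: Q = 10.930.
dQ/dI = 17.35/I = 0.000407612 at this income.
η = (dQ/dI)·(I/Q) = 0.000407612 × (42565/10.930) = 1.587.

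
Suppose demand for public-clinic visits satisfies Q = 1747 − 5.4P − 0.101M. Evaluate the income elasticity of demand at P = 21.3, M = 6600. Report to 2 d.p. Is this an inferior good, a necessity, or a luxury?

-0.69 (inferior good)

At P = 21.3, M = 6600: Q = 965.380.
Holding P constant, ∂Q/∂M = −0.101.
η_M = (∂Q/∂M)·(M/Q) = -0.101 × (6600/965.380) = -0.69.
Since η < 0, this is an inferior good.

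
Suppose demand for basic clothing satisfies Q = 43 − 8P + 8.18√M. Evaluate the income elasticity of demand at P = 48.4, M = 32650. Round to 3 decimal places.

At P = 48.4, M = 32650: Q = 1133.870.
Holding P constant, ∂Q/∂M = 8.18/(2√M) = 0.0226351.
η_M = (∂Q/∂M)·(M/Q) = 0.0226351 × (32650/1133.870) = 0.652.

0.652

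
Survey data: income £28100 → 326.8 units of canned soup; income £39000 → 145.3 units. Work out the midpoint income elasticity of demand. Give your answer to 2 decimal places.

ΔQ = 145.3 − 326.8 = -181.5; midpoint Q̄ = (326.8 + 145.3)/2 = 236.05.
ΔI = 39000 − 28100 = 10900; midpoint Ī = (28100 + 39000)/2 = 33550.
η = (ΔQ/Q̄) ÷ (ΔI/Ī) = (-181.5/236.05) ÷ (10900/33550) = -2.37.

-2.37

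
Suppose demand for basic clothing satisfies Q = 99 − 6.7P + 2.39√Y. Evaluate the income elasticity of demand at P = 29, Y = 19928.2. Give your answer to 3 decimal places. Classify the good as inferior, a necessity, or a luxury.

0.697 (necessity)

At P = 29, Y = 19928.2: Q = 242.090.
Holding P constant, ∂Q/∂Y = 2.39/(2√Y) = 0.00846513.
η_Y = (∂Q/∂Y)·(Y/Q) = 0.00846513 × (19928.2/242.090) = 0.697.
Since 0 < η < 1, this is a necessity.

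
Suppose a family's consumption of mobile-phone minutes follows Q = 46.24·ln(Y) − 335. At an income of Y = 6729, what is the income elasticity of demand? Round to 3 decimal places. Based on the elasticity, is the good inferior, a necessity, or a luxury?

At Y = 6729: Q = 72.568.
dQ/dY = 46.24/Y = 0.00687175 at this income.
η = (dQ/dY)·(Y/Q) = 0.00687175 × (6729/72.568) = 0.637.
Since 0 < η < 1, the good is a necessity.

0.637 (necessity)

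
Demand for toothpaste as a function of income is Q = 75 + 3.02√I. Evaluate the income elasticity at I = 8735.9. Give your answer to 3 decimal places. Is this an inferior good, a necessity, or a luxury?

0.395 (necessity)

At I = 8735.9: Q = 357.267.
dQ/dI = 3.02/(2√I) = 0.0161556 at this income.
η = (dQ/dI)·(I/Q) = 0.0161556 × (8735.9/357.267) = 0.395.
Since 0 < η < 1, the good is a necessity.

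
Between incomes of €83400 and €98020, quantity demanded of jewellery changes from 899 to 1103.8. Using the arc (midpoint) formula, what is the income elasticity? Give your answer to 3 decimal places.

ΔQ = 1103.8 − 899 = 204.8; midpoint Q̄ = (899 + 1103.8)/2 = 1001.4.
ΔI = 98020 − 83400 = 14620; midpoint Ī = (83400 + 98020)/2 = 90710.
η = (ΔQ/Q̄) ÷ (ΔI/Ī) = (204.8/1001.4) ÷ (14620/90710) = 1.269.

1.269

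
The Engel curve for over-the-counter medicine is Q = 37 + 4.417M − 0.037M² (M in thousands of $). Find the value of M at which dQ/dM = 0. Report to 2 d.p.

dQ/dM = 4.417 − 0.074M.
The good is inferior where dQ/dM < 0. Setting dQ/dM = 0 gives M = 4.417 / 0.074 = 59.69.

59.69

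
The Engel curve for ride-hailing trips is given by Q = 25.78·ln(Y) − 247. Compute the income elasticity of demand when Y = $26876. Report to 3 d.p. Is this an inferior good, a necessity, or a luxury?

1.618 (luxury)

At Y = 26876: Q = 15.930.
dQ/dY = 25.78/Y = 0.00095922 at this income.
η = (dQ/dY)·(Y/Q) = 0.00095922 × (26876/15.930) = 1.618.
Since η > 1, the good is a luxury.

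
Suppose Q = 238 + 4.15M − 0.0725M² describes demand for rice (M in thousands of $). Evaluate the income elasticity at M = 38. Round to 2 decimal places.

-0.18

At M = 38: Q = 291.0100.
dQ/dM = 4.15 − 0.145M = -1.36000.
η = (dQ/dM)·(M/Q) = -1.36000 × (38/291.0100) = -0.18.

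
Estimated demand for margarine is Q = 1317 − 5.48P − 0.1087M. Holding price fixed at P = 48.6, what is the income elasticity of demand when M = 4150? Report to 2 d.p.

At P = 48.6, M = 4150: Q = 599.567.
Holding P constant, ∂Q/∂M = −0.1087.
η_M = (∂Q/∂M)·(M/Q) = -0.1087 × (4150/599.567) = -0.75.

-0.75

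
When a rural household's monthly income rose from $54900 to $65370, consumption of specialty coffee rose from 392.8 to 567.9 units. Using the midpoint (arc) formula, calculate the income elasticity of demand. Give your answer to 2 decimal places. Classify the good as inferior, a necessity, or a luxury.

2.09 (luxury)

ΔQ = 567.9 − 392.8 = 175.1; midpoint Q̄ = (392.8 + 567.9)/2 = 480.35.
ΔI = 65370 − 54900 = 10470; midpoint Ī = (54900 + 65370)/2 = 60135.
η = (ΔQ/Q̄) ÷ (ΔI/Ī) = (175.1/480.35) ÷ (10470/60135) = 2.09.
η > 1 ⇒ luxury.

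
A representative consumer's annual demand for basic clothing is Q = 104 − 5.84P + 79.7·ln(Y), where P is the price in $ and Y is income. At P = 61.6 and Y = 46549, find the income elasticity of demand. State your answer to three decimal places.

0.133

At P = 61.6, Y = 46549: Q = 600.892.
Holding P constant, ∂Q/∂Y = 79.7/Y = 0.00171217.
η_Y = (∂Q/∂Y)·(Y/Q) = 0.00171217 × (46549/600.892) = 0.133.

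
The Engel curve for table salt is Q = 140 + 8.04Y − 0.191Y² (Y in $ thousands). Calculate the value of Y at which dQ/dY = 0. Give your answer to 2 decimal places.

21.05

dQ/dY = 8.04 − 0.382Y.
The good is inferior where dQ/dY < 0. Setting dQ/dY = 0 gives Y = 8.04 / 0.382 = 21.05.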